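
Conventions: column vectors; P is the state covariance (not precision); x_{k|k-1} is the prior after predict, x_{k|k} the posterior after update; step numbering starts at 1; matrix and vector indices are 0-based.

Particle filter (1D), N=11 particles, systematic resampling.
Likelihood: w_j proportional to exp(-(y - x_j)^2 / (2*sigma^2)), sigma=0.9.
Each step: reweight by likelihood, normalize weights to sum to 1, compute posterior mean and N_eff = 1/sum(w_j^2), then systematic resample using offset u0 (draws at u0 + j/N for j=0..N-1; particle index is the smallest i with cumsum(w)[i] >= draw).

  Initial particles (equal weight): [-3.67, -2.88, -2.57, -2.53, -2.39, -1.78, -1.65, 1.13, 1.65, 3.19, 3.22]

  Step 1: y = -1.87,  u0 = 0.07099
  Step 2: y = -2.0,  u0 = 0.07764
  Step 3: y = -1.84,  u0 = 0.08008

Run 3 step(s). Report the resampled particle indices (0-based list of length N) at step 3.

step 1: w=[0.0271, 0.1068, 0.1482, 0.1532, 0.1697, 0.1995, 0.1946, 0.0008, 0.0001, 0.0000, 0.0000]  mean=-2.2564  Neff=6.0961  idx=[1, 2, 2, 3, 3, 4, 5, 5, 5, 6, 6]
step 2: w=[0.0645, 0.0851, 0.0851, 0.0875, 0.0875, 0.0947, 0.1009, 0.1009, 0.1009, 0.0964, 0.0964]  mean=-2.1493  Neff=10.8606  idx=[1, 2, 3, 4, 5, 6, 7, 8, 8, 9, 10]
step 3: w=[0.0741, 0.0741, 0.0768, 0.0768, 0.0855, 0.1028, 0.1028, 0.1028, 0.1028, 0.1008, 0.1008]  mean=-2.0383  Neff=10.7923  idx=[1, 2, 3, 4, 5, 6, 7, 8, 9, 9, 10]

resampled_idx = [1, 2, 3, 4, 5, 6, 7, 8, 9, 9, 10]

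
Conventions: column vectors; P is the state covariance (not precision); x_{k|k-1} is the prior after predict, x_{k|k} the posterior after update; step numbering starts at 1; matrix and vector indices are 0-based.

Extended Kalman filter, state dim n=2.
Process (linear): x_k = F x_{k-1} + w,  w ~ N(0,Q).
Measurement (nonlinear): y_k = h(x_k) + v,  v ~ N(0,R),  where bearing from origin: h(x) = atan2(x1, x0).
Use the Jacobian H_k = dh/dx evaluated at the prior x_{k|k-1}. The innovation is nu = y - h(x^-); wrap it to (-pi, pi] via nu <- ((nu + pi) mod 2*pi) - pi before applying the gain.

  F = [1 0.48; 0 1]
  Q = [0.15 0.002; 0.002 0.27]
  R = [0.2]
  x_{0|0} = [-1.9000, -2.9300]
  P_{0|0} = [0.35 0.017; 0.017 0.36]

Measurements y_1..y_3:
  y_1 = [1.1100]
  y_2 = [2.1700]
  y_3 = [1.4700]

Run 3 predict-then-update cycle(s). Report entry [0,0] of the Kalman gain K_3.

K[0,0] = -0.3568

step 1: x^-=[-3.3064, -2.9300]  P^-=[0.5993 0.1918; 0.1918 0.6300]  H_jac=[0.1501 -0.1694]  S=[0.2218]  K=[0.2591; -0.3513]  nu=[-2.7567]  x^+=[-4.0206, -1.9615]  P^+=[0.5844 0.2120; 0.2120 0.6026]
step 2: x^-=[-4.9621, -1.9615]  P^-=[1.0767 0.5032; 0.5032 0.8726]  H_jac=[0.0689 -0.1743]  S=[0.2195]  K=[-0.0616; -0.5349]  nu=[-1.3480]  x^+=[-4.8790, -1.2405]  P^+=[1.0759 0.4960; 0.4960 0.8098]
step 3: x^-=[-5.4745, -1.2405]  P^-=[1.8886 0.8867; 0.8867 1.0798]  H_jac=[0.0394 -0.1737]  S=[0.2234]  K=[-0.3568; -0.6836]  nu=[-1.8944]  x^+=[-4.7985, 0.0545]  P^+=[1.8602 0.8322; 0.8322 0.9754]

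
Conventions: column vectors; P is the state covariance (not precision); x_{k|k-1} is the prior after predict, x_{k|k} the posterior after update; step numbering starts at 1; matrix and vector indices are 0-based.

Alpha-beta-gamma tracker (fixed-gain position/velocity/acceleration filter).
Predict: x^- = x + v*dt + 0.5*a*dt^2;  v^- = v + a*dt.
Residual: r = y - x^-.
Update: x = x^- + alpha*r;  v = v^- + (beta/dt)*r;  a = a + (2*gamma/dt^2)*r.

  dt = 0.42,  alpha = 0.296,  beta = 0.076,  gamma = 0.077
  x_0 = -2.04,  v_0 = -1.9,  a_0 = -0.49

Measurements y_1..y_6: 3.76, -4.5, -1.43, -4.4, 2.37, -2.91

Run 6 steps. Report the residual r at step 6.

step 1: x_pred=-2.8812  r=6.6412  x^+=-0.9154  v^+=-0.9041  a^+=5.3079
step 2: x_pred=-0.8270  r=-3.6730  x^+=-1.9142  v^+=0.6606  a^+=2.1013
step 3: x_pred=-1.4514  r=0.0214  x^+=-1.4451  v^+=1.5470  a^+=2.1199
step 4: x_pred=-0.6083  r=-3.7917  x^+=-1.7307  v^+=1.7513  a^+=-1.1902
step 5: x_pred=-1.1001  r=3.4701  x^+=-0.0730  v^+=1.8793  a^+=1.8392
step 6: x_pred=0.8786  r=-3.7886  x^+=-0.2428  v^+=1.9662  a^+=-1.4683

resid = -3.7886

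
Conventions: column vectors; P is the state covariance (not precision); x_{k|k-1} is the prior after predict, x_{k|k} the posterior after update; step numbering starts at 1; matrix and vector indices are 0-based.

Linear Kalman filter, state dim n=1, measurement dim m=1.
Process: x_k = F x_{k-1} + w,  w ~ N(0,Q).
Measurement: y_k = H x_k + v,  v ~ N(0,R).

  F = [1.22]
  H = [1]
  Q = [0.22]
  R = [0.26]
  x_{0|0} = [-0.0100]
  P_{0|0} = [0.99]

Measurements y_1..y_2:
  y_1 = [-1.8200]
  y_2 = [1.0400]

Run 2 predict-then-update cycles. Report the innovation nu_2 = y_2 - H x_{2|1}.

innov = [2.9669]

step 1: x^-=[-0.0122]  P^-=[1.6935]  S=[1.9535]  K=[0.8669]  nu=[-1.8078]  x^+=[-1.5794]  P^+=[0.2254]
step 2: x^-=[-1.9269]  P^-=[0.5555]  S=[0.8155]  K=[0.6812]  nu=[2.9669]  x^+=[0.0941]  P^+=[0.1771]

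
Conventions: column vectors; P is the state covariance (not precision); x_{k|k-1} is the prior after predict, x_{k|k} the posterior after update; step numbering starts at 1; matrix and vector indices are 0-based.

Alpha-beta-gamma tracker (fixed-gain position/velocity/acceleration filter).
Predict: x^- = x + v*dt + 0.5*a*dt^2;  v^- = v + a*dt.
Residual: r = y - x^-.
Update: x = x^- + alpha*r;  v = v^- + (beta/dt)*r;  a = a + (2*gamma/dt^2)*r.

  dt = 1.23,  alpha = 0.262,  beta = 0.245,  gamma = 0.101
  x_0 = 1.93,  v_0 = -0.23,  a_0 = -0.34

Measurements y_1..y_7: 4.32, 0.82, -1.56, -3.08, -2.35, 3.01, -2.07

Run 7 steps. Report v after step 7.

v_post = 0.7587

step 1: x_pred=1.3899  r=2.9301  x^+=2.1576  v^+=-0.0646  a^+=0.0512
step 2: x_pred=2.1169  r=-1.2969  x^+=1.7771  v^+=-0.2599  a^+=-0.1219
step 3: x_pred=1.3652  r=-2.9252  x^+=0.5988  v^+=-0.9925  a^+=-0.5125
step 4: x_pred=-1.0097  r=-2.0703  x^+=-1.5521  v^+=-2.0353  a^+=-0.7889
step 5: x_pred=-4.6523  r=2.3023  x^+=-4.0491  v^+=-2.5471  a^+=-0.4815
step 6: x_pred=-7.5463  r=10.5563  x^+=-4.7806  v^+=-1.0367  a^+=0.9279
step 7: x_pred=-5.3538  r=3.2838  x^+=-4.4934  v^+=0.7587  a^+=1.3664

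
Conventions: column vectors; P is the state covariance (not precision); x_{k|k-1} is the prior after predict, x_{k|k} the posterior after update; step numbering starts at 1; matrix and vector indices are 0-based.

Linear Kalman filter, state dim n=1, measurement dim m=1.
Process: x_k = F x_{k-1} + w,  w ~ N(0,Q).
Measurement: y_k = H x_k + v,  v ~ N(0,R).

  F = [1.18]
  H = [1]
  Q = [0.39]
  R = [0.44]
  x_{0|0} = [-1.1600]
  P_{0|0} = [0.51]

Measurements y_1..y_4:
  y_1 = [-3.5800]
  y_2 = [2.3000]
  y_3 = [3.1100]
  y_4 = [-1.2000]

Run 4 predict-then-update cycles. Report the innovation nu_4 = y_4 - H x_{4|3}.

innov = [-3.7035]

step 1: x^-=[-1.3688]  P^-=[1.1001]  S=[1.5401]  K=[0.7143]  nu=[-2.2112]  x^+=[-2.9483]  P^+=[0.3143]
step 2: x^-=[-3.4790]  P^-=[0.8276]  S=[1.2676]  K=[0.6529]  nu=[5.7790]  x^+=[0.2941]  P^+=[0.2873]
step 3: x^-=[0.3470]  P^-=[0.7900]  S=[1.2300]  K=[0.6423]  nu=[2.7630]  x^+=[2.1216]  P^+=[0.2826]
step 4: x^-=[2.5035]  P^-=[0.7835]  S=[1.2235]  K=[0.6404]  nu=[-3.7035]  x^+=[0.1319]  P^+=[0.2818]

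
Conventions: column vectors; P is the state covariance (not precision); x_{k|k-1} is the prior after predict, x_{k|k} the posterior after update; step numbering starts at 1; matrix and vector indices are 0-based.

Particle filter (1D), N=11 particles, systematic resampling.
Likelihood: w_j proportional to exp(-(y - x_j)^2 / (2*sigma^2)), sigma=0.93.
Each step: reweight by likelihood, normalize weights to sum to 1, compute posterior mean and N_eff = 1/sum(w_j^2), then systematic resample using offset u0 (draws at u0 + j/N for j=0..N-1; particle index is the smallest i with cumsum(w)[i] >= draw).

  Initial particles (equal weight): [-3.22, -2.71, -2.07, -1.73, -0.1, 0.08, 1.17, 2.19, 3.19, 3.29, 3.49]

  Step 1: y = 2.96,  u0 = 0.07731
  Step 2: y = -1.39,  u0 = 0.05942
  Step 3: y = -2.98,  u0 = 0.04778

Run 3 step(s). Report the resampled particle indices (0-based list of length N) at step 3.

step 1: w=[0.0000, 0.0000, 0.0000, 0.0000, 0.0012, 0.0023, 0.0431, 0.1951, 0.2666, 0.2581, 0.2336]  mean=2.9926  Neff=4.3070  idx=[7, 7, 8, 8, 8, 9, 9, 9, 10, 10, 10]
step 2: w=[0.4883, 0.4883, 0.0044, 0.0044, 0.0044, 0.0026, 0.0026, 0.0026, 0.0008, 0.0008, 0.0008]  mean=2.2148  Neff=2.0962  idx=[0, 0, 0, 0, 0, 1, 1, 1, 1, 1, 1]
step 3: w=[0.0909, 0.0909, 0.0909, 0.0909, 0.0909, 0.0909, 0.0909, 0.0909, 0.0909, 0.0909, 0.0909]  mean=2.1900  Neff=11.0000  idx=[0, 1, 2, 3, 4, 5, 6, 7, 8, 9, 10]

resampled_idx = [0, 1, 2, 3, 4, 5, 6, 7, 8, 9, 10]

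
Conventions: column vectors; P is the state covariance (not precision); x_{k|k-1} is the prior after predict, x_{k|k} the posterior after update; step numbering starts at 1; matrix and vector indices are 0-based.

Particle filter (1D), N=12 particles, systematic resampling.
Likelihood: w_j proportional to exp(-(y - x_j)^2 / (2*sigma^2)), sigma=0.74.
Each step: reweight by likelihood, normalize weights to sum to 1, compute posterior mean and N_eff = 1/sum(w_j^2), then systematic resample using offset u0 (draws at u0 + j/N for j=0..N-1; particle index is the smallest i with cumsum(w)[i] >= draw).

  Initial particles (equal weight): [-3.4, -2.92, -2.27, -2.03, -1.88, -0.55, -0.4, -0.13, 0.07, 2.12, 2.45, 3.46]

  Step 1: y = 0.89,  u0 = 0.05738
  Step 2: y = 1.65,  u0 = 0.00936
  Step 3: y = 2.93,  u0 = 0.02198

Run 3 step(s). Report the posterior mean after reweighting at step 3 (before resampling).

post_mean = 2.2174

step 1: w=[0.0000, 0.0000, 0.0001, 0.0003, 0.0005, 0.0907, 0.1318, 0.2329, 0.3259, 0.1513, 0.0653, 0.0014]  mean=0.3739  Neff=4.6917  idx=[5, 6, 7, 7, 7, 8, 8, 8, 8, 9, 9, 10]
step 2: w=[0.0043, 0.0077, 0.0198, 0.0198, 0.0198, 0.0365, 0.0365, 0.0365, 0.0365, 0.2918, 0.2918, 0.1990]  mean=1.7217  Neff=4.6201  idx=[1, 5, 7, 9, 9, 9, 10, 10, 10, 10, 11, 11]
step 3: w=[0.0000, 0.0001, 0.0001, 0.1005, 0.1005, 0.1005, 0.1005, 0.1005, 0.1005, 0.1005, 0.1482, 0.1482]  mean=2.2174  Neff=8.7254  idx=[3, 4, 4, 5, 6, 7, 8, 9, 9, 10, 11, 11]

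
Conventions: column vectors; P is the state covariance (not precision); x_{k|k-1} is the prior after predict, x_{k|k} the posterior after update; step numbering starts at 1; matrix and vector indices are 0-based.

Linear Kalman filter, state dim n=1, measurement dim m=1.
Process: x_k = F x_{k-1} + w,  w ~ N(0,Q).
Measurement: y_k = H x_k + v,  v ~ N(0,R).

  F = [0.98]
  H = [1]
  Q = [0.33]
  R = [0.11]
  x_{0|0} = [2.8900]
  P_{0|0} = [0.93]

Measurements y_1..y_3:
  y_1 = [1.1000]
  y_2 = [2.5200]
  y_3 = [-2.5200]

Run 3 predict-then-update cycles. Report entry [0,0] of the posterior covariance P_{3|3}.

step 1: x^-=[2.8322]  P^-=[1.2232]  S=[1.3332]  K=[0.9175]  nu=[-1.7322]  x^+=[1.2429]  P^+=[0.1009]
step 2: x^-=[1.2181]  P^-=[0.4269]  S=[0.5369]  K=[0.7951]  nu=[1.3019]  x^+=[2.2533]  P^+=[0.0875]
step 3: x^-=[2.2082]  P^-=[0.4140]  S=[0.5240]  K=[0.7901]  nu=[-4.7282]  x^+=[-1.5274]  P^+=[0.0869]

P_post[0,0] = 0.0869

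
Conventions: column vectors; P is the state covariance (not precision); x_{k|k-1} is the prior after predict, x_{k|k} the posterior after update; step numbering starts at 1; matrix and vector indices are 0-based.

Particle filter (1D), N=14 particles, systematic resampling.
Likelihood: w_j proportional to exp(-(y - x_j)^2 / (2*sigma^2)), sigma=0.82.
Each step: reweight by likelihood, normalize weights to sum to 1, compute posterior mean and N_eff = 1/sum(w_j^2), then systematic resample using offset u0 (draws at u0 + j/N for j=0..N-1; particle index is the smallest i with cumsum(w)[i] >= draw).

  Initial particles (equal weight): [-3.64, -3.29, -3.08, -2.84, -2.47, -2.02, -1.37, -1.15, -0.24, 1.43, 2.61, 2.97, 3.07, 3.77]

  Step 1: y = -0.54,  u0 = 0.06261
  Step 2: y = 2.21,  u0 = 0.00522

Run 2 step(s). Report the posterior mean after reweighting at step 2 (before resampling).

post_mean = 1.2873

step 1: w=[0.0003, 0.0014, 0.0031, 0.0074, 0.0237, 0.0743, 0.2269, 0.2872, 0.3542, 0.0211, 0.0002, 0.0000, 0.0000, 0.0000]  mean=-0.9401  Neff=3.7588  idx=[5, 6, 6, 6, 7, 7, 7, 7, 8, 8, 8, 8, 8, 9]
step 2: w=[0.0000, 0.0001, 0.0001, 0.0001, 0.0003, 0.0003, 0.0003, 0.0003, 0.0166, 0.0166, 0.0166, 0.0166, 0.0166, 0.9155]  mean=1.2873  Neff=1.1912  idx=[8, 12, 13, 13, 13, 13, 13, 13, 13, 13, 13, 13, 13, 13]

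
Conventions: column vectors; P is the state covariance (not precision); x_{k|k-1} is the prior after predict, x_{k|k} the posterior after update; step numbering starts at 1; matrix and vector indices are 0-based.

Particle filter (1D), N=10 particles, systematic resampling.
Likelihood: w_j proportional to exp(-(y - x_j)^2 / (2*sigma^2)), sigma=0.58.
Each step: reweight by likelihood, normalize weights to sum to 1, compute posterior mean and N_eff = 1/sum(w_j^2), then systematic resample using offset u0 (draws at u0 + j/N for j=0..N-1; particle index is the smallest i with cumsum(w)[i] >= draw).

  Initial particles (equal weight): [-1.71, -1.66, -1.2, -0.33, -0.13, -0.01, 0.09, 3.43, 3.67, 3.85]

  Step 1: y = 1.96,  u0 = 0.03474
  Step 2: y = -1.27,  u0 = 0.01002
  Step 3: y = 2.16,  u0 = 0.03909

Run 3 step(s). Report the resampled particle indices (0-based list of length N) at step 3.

step 1: w=[0.0000, 0.0000, 0.0000, 0.0060, 0.0220, 0.0454, 0.0804, 0.5858, 0.1884, 0.0719]  mean=2.9795  Neff=2.5453  idx=[5, 6, 7, 7, 7, 7, 7, 7, 8, 9]
step 2: w=[0.5961, 0.4039, 0.0000, 0.0000, 0.0000, 0.0000, 0.0000, 0.0000, 0.0000, 0.0000]  mean=0.0304  Neff=1.9287  idx=[0, 0, 0, 0, 0, 0, 1, 1, 1, 1]
step 3: w=[0.0740, 0.0740, 0.0740, 0.0740, 0.0740, 0.0740, 0.1390, 0.1390, 0.1390, 0.1390]  mean=0.0456  Neff=9.0799  idx=[0, 1, 3, 4, 5, 6, 7, 8, 8, 9]

resampled_idx = [0, 1, 3, 4, 5, 6, 7, 8, 8, 9]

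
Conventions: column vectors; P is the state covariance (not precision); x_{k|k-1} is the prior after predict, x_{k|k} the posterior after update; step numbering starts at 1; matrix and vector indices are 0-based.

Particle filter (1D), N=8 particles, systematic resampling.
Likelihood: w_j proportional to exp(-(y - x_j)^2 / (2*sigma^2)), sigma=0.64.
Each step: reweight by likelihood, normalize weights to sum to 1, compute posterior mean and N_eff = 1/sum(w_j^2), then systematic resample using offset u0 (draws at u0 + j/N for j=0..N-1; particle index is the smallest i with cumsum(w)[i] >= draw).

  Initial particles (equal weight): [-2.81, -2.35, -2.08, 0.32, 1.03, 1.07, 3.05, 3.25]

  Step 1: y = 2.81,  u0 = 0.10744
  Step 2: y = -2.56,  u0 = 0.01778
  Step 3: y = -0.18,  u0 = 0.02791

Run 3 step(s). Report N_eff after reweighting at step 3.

N_eff = 8.0000

step 1: w=[0.0000, 0.0000, 0.0000, 0.0003, 0.0118, 0.0140, 0.5272, 0.4466]  mean=3.0868  Neff=2.0931  idx=[6, 6, 6, 6, 7, 7, 7, 7]
step 2: w=[0.2355, 0.2355, 0.2355, 0.2355, 0.0145, 0.0145, 0.0145, 0.0145]  mean=3.0616  Neff=4.4905  idx=[0, 0, 1, 1, 2, 2, 3, 3]
step 3: w=[0.1250, 0.1250, 0.1250, 0.1250, 0.1250, 0.1250, 0.1250, 0.1250]  mean=3.0500  Neff=8.0000  idx=[0, 1, 2, 3, 4, 5, 6, 7]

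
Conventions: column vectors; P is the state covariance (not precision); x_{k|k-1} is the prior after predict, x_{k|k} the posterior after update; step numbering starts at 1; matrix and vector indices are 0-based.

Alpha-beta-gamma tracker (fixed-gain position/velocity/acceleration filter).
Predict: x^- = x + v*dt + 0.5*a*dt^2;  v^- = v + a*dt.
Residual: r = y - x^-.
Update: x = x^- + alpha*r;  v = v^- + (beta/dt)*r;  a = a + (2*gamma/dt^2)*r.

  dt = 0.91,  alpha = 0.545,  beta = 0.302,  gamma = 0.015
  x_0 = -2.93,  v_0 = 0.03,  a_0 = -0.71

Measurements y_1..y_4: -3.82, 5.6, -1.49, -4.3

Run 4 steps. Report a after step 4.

a_post = -0.6772

step 1: x_pred=-3.1967  r=-0.6233  x^+=-3.5364  v^+=-0.8230  a^+=-0.7326
step 2: x_pred=-4.5886  r=10.1886  x^+=0.9642  v^+=1.8917  a^+=-0.3635
step 3: x_pred=2.5351  r=-4.0251  x^+=0.3414  v^+=0.2251  a^+=-0.5093
step 4: x_pred=0.3354  r=-4.6354  x^+=-2.1909  v^+=-1.7767  a^+=-0.6772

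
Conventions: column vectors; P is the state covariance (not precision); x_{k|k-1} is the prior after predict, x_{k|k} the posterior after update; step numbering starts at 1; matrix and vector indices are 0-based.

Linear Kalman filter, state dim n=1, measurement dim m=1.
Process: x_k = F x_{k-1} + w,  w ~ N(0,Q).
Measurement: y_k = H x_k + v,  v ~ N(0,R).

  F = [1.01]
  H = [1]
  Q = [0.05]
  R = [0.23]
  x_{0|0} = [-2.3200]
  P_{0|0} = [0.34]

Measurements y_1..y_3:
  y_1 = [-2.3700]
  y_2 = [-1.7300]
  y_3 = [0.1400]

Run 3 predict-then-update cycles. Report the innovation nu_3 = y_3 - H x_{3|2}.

step 1: x^-=[-2.3432]  P^-=[0.3968]  S=[0.6268]  K=[0.6331]  nu=[-0.0268]  x^+=[-2.3602]  P^+=[0.1456]
step 2: x^-=[-2.3838]  P^-=[0.1985]  S=[0.4285]  K=[0.4633]  nu=[0.6538]  x^+=[-2.0809]  P^+=[0.1066]
step 3: x^-=[-2.1017]  P^-=[0.1587]  S=[0.3887]  K=[0.4083]  nu=[2.2417]  x^+=[-1.1865]  P^+=[0.0939]

innov = [2.2417]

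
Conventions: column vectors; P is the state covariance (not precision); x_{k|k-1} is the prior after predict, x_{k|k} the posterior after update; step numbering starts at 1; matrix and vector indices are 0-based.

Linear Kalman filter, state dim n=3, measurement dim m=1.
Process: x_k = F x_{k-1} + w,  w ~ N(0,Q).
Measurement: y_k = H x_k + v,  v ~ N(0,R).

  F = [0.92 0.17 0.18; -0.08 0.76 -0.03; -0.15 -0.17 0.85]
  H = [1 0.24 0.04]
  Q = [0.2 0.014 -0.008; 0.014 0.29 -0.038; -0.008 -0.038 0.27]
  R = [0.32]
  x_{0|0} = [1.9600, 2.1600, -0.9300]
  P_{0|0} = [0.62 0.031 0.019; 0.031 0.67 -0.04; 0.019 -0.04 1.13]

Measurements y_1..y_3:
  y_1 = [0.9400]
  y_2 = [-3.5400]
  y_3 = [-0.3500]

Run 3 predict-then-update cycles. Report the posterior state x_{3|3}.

x_post = [-1.0607, 0.5273, -1.4745]

step 1: x^-=[2.0030, 1.5127, -1.4517]  P^-=[0.7943 0.0640 0.0641; 0.0640 0.6801 -0.1763; 0.0641 -0.1763 1.1280]  S=[1.1877]  K=[0.6838; 0.1854; 0.0563]  nu=[-1.3680]  x^+=[1.0675, 1.2591, -1.5288]  P^+=[0.2389 -0.0866 0.0184; -0.0866 0.6393 -0.1887; 0.0184 -0.1887 1.1243]
step 2: x^-=[0.9210, 0.9174, -1.6736]  P^-=[0.4245 -0.0120 0.1207; -0.0120 0.6810 -0.2617; 0.1207 -0.2617 1.1516]  S=[0.7845]  K=[0.5437; 0.1797; 0.1325]  nu=[-4.6142]  x^+=[-1.5875, 0.0883, -2.2849]  P^+=[0.1927 -0.0887 0.0642; -0.0887 0.6557 -0.2804; 0.0642 -0.2804 1.1378]
step 3: x^-=[-1.8568, 0.2626, -1.7191]  P^-=[0.3953 -0.0220 0.1532; -0.0220 0.6949 -0.3272; 0.1532 -0.3272 1.1755]  S=[0.7526]  K=[0.5263; 0.1750; 0.1617]  nu=[1.5125]  x^+=[-1.0607, 0.5273, -1.4745]  P^+=[0.1868 -0.0913 0.0891; -0.0913 0.6718 -0.3485; 0.0891 -0.3485 1.1558]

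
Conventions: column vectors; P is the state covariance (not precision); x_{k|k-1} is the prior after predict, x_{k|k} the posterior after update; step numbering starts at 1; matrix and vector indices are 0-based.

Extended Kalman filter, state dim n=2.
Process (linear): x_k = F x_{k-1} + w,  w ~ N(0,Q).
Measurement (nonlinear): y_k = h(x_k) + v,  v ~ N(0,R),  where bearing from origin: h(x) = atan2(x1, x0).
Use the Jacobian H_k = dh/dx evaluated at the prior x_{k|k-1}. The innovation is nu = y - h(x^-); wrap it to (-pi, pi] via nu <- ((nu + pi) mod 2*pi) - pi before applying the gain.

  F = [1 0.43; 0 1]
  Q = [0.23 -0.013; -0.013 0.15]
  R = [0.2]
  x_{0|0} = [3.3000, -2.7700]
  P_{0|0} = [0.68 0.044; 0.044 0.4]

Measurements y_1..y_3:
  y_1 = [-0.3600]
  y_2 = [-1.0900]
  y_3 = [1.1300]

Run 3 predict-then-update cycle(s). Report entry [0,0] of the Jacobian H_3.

step 1: x^-=[2.1089, -2.7700]  P^-=[1.0218 0.2030; 0.2030 0.5500]  H_jac=[0.2285 0.1740]  S=[0.2862]  K=[0.9395; 0.4965]  nu=[0.5601]  x^+=[2.6351, -2.4919]  P^+=[0.7692 0.0695; 0.0695 0.4794]
step 2: x^-=[1.5636, -2.4919]  P^-=[1.1477 0.2627; 0.2627 0.6294]  H_jac=[0.2879 0.1807]  S=[0.3430]  K=[1.1017; 0.5520]  nu=[-0.0796]  x^+=[1.4759, -2.5358]  P^+=[0.7313 0.0541; 0.0541 0.5249]
step 3: x^-=[0.3855, -2.5358]  P^-=[1.1049 0.2668; 0.2668 0.6749]  H_jac=[0.3854 0.0586]  S=[0.3785]  K=[1.1664; 0.3761]  nu=[2.5499]  x^+=[3.3597, -1.5767]  P^+=[0.5899 0.1007; 0.1007 0.6214]

H_jac[0,0] = 0.3854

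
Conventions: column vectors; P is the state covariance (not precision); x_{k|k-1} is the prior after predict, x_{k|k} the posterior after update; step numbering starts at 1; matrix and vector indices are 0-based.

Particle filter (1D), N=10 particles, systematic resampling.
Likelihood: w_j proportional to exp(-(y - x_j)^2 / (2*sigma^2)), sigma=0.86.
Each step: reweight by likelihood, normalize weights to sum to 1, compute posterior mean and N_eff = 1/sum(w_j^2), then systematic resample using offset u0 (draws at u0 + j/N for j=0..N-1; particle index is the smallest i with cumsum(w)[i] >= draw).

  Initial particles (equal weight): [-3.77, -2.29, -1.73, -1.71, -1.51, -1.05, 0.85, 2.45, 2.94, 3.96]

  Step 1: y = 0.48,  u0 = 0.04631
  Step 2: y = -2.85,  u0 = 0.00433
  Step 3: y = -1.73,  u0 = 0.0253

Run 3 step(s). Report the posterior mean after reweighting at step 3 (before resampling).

post_mean = -1.5524

step 1: w=[0.0000, 0.0041, 0.0271, 0.0288, 0.0507, 0.1514, 0.6719, 0.0535, 0.0123, 0.0002]  mean=0.3980  Neff=2.0769  idx=[3, 5, 5, 6, 6, 6, 6, 6, 6, 7]
step 2: w=[0.6493, 0.1749, 0.1749, 0.0001, 0.0001, 0.0001, 0.0001, 0.0001, 0.0001, 0.0000]  mean=-1.4769  Neff=2.0713  idx=[0, 0, 0, 0, 0, 0, 0, 1, 1, 2]
step 3: w=[0.1088, 0.1088, 0.1088, 0.1088, 0.1088, 0.1088, 0.1088, 0.0796, 0.0796, 0.0796]  mean=-1.5524  Neff=9.8244  idx=[0, 1, 2, 2, 3, 4, 5, 6, 7, 9]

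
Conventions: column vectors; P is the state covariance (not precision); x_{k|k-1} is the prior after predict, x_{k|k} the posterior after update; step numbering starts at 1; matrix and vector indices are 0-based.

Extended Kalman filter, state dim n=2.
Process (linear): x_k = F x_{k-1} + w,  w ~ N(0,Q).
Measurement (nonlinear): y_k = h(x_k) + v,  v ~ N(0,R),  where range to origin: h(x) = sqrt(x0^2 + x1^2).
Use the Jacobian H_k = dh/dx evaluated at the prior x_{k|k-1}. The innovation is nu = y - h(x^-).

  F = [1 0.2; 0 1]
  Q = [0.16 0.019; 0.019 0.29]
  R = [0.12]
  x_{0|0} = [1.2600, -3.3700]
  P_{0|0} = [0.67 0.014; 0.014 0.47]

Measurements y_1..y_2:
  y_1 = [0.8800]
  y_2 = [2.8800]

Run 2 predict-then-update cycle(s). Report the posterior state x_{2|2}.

x_post = [0.5332, -2.4122]

step 1: x^-=[0.5860, -3.3700]  P^-=[0.8544 0.1270; 0.1270 0.7600]  H_jac=[0.1713 -0.9852]  S=[0.8399]  K=[0.0253; -0.8656]  nu=[-2.5406]  x^+=[0.5217, -1.1709]  P^+=[0.8539 0.1454; 0.1454 0.1307]
step 2: x^-=[0.2875, -1.1709]  P^-=[1.0772 0.1905; 0.1905 0.4207]  H_jac=[0.2385 -0.9711]  S=[0.4898]  K=[0.1467; -0.7414]  nu=[1.6743]  x^+=[0.5332, -2.4122]  P^+=[1.0667 0.2438; 0.2438 0.1515]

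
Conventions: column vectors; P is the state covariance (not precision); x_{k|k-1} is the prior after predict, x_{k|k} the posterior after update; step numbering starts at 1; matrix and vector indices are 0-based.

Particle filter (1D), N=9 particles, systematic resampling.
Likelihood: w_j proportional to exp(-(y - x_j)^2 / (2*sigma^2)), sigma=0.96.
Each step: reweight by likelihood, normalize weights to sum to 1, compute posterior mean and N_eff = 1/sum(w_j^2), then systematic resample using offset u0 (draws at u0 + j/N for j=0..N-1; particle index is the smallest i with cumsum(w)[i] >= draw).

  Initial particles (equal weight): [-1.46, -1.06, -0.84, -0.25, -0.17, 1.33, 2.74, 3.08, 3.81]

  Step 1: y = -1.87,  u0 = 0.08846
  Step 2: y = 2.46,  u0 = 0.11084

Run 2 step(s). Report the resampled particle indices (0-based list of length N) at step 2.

resampled_idx = [5, 7, 7, 7, 8, 8, 8, 8, 8]

step 1: w=[0.3472, 0.2665, 0.2139, 0.0916, 0.0793, 0.0015, 0.0000, 0.0000, 0.0000]  mean=-1.0035  Neff=3.9679  idx=[0, 0, 0, 1, 1, 2, 2, 3, 4]
step 2: w=[0.0047, 0.0047, 0.0047, 0.0238, 0.0238, 0.0537, 0.0537, 0.3675, 0.4634]  mean=-0.3320  Neff=2.8032  idx=[5, 7, 7, 7, 8, 8, 8, 8, 8]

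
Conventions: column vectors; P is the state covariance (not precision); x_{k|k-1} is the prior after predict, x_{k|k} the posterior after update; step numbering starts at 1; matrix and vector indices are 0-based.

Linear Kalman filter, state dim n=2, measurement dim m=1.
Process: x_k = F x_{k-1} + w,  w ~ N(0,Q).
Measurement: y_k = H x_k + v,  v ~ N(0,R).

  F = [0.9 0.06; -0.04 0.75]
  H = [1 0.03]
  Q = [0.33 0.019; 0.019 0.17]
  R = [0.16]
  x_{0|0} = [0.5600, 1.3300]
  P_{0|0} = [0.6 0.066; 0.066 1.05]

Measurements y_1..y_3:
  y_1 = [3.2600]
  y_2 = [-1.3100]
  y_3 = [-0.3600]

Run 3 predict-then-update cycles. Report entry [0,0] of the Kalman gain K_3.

K[0,0] = 0.7259

step 1: x^-=[0.5838, 0.9751]  P^-=[0.8269 0.0890; 0.0890 0.7576]  S=[0.9929]  K=[0.8355; 0.1126]  nu=[2.6469]  x^+=[2.7953, 1.2731]  P^+=[0.1338 -0.0043; -0.0043 0.7450]
step 2: x^-=[2.5921, 0.8430]  P^-=[0.4406 0.0448; 0.0448 0.5896]  S=[0.6038]  K=[0.7319; 0.1035]  nu=[-3.9274]  x^+=[-0.2824, 0.4366]  P^+=[0.1171 -0.0009; -0.0009 0.5831]
step 3: x^-=[-0.2280, 0.3388]  P^-=[0.4269 0.0404; 0.0404 0.4982]  S=[0.5897]  K=[0.7259; 0.0938]  nu=[-0.1422]  x^+=[-0.3312, 0.3254]  P^+=[0.1161 0.0002; 0.0002 0.4930]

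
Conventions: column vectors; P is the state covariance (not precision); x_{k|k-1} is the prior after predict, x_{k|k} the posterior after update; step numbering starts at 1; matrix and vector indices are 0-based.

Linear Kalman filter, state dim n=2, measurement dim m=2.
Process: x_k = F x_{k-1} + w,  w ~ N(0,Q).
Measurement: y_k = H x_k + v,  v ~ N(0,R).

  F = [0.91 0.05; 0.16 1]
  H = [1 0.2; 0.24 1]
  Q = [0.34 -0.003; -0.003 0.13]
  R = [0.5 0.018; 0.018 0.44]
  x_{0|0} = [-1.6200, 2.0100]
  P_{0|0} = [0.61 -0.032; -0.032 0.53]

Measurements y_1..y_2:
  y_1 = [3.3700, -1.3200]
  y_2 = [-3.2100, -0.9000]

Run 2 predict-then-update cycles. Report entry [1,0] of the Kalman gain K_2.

K[1,0] = -0.0272

step 1: x^-=[-1.3737, 1.7508]  P^-=[0.8436 0.0829; 0.0829 0.6654]  S=[1.4033 0.4404; 0.4404 1.1938]  K=[0.6083 0.0146; -0.0297 0.5850]  nu=[4.3935, -2.7411]  x^+=[1.2590, 0.0169]  P^+=[0.3161 -0.0585; -0.0585 0.2709]
step 2: x^-=[1.1465, 0.2183]  P^-=[0.5971 0.0029; 0.0029 0.3903]  S=[1.1139 0.2424; 0.2424 0.8661]  K=[0.5323 0.0198; -0.0272 0.4591]  nu=[-4.4002, -1.3935]  x^+=[-1.2233, -0.3015]  P^+=[0.2761 -0.0480; -0.0480 0.2130]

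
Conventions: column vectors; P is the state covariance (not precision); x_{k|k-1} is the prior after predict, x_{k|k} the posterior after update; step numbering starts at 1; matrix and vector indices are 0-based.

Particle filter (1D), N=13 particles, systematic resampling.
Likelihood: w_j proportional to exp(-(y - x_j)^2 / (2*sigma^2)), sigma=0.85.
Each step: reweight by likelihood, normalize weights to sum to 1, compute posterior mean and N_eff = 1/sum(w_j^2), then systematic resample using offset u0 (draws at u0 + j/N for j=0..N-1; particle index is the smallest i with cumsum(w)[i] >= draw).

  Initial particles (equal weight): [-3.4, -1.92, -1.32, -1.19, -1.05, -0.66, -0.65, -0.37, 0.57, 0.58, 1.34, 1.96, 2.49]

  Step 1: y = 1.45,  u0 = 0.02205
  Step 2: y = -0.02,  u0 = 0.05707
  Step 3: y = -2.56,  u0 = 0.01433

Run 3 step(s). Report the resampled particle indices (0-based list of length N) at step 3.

step 1: w=[0.0000, 0.0001, 0.0013, 0.0022, 0.0036, 0.0124, 0.0128, 0.0273, 0.1582, 0.1601, 0.2681, 0.2259, 0.1279]  mean=1.2687  Neff=5.2344  idx=[6, 8, 8, 9, 9, 10, 10, 10, 10, 11, 11, 11, 12]
step 2: w=[0.1457, 0.1507, 0.1507, 0.1495, 0.1495, 0.0533, 0.0533, 0.0533, 0.0533, 0.0127, 0.0127, 0.0127, 0.0025]  mean=0.6172  Neff=8.1158  idx=[0, 0, 1, 1, 2, 2, 3, 3, 4, 5, 6, 7, 10]
step 3: w=[0.4765, 0.4765, 0.0068, 0.0068, 0.0068, 0.0068, 0.0065, 0.0065, 0.0065, 0.0002, 0.0002, 0.0002, 0.0000]  mean=-0.5921  Neff=2.2004  idx=[0, 0, 0, 0, 0, 0, 0, 1, 1, 1, 1, 1, 1]

resampled_idx = [0, 0, 0, 0, 0, 0, 0, 1, 1, 1, 1, 1, 1]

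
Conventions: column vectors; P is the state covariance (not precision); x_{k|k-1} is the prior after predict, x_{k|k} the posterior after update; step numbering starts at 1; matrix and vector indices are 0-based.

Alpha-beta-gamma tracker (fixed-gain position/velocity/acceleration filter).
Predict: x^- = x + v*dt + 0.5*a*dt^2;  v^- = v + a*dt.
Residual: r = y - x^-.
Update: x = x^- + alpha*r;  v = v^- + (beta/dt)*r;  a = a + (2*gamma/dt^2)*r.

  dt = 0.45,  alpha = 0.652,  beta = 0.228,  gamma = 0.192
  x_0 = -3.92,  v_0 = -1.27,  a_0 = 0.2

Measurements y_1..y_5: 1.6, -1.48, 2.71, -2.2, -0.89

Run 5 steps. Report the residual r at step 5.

step 1: x_pred=-4.4713  r=6.0713  x^+=-0.5128  v^+=1.8961  a^+=11.7129
step 2: x_pred=1.5264  r=-3.0064  x^+=-0.4338  v^+=5.6437  a^+=6.0119
step 3: x_pred=2.7146  r=-0.0046  x^+=2.7116  v^+=8.3467  a^+=6.0032
step 4: x_pred=7.0754  r=-9.2754  x^+=1.0279  v^+=6.3486  a^+=-11.5858
step 5: x_pred=2.7117  r=-3.6017  x^+=0.3634  v^+=-0.6898  a^+=-18.4156

resid = -3.6017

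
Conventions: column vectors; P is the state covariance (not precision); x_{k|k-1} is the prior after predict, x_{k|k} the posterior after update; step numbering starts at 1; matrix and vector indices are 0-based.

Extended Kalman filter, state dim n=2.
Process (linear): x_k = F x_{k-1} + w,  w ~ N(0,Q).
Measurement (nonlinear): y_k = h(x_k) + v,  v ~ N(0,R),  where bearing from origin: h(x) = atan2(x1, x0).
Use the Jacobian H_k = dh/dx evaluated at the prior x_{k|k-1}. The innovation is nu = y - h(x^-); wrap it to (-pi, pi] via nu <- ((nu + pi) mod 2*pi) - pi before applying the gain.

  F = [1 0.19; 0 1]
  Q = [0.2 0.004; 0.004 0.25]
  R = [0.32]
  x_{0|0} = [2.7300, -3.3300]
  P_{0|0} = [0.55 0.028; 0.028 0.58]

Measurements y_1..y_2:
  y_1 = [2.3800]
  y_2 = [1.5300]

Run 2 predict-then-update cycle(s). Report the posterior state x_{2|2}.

x_post = [1.6358, -4.0658]

step 1: x^-=[2.0973, -3.3300]  P^-=[0.7816 0.1422; 0.1422 0.8300]  H_jac=[0.2150 0.1354]  S=[0.3796]  K=[0.4934; 0.3766]  nu=[-2.8944]  x^+=[0.6692, -4.4201]  P^+=[0.6892 0.0717; 0.0717 0.7762]
step 2: x^-=[-0.1706, -4.4201]  P^-=[0.9444 0.2231; 0.2231 1.0262]  H_jac=[0.2259 -0.0087]  S=[0.3674]  K=[0.5754; 0.1128]  nu=[3.1394]  x^+=[1.6358, -4.0658]  P^+=[0.8228 0.1993; 0.1993 1.0215]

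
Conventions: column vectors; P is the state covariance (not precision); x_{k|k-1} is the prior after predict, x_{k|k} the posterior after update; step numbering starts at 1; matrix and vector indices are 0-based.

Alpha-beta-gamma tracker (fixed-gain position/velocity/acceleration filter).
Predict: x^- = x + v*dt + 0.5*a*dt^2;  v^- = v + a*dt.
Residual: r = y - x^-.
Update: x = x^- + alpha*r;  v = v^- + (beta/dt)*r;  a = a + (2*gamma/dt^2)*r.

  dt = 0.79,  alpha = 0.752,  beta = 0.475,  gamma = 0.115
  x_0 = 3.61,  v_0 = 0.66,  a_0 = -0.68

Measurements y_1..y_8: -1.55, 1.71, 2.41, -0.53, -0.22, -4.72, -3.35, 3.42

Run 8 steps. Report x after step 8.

x_post = 1.1598

step 1: x_pred=3.9192  r=-5.4692  x^+=-0.1936  v^+=-3.1656  a^+=-2.6956
step 2: x_pred=-3.5357  r=5.2457  x^+=0.4091  v^+=-2.1411  a^+=-0.7624
step 3: x_pred=-1.5203  r=3.9303  x^+=1.4353  v^+=-0.3802  a^+=0.6861
step 4: x_pred=1.3490  r=-1.8790  x^+=-0.0640  v^+=-0.9680  a^+=-0.0064
step 5: x_pred=-0.8308  r=0.6108  x^+=-0.3715  v^+=-0.6059  a^+=0.2187
step 6: x_pred=-0.7819  r=-3.9381  x^+=-3.7433  v^+=-2.8010  a^+=-1.2327
step 7: x_pred=-6.3408  r=2.9908  x^+=-4.0917  v^+=-1.9765  a^+=-0.1305
step 8: x_pred=-5.6939  r=9.1139  x^+=1.1598  v^+=3.4003  a^+=3.2283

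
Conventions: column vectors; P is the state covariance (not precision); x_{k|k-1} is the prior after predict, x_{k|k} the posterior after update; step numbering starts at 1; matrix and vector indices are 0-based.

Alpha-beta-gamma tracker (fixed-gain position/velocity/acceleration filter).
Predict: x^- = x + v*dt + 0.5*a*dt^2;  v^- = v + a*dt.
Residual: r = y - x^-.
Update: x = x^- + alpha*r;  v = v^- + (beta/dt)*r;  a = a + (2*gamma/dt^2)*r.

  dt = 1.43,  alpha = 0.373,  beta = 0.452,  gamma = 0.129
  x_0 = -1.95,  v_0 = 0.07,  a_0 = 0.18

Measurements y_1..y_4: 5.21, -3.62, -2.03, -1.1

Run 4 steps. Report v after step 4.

v_post = -2.1808

step 1: x_pred=-1.6659  r=6.8759  x^+=0.8988  v^+=2.5007  a^+=1.0475
step 2: x_pred=5.5459  r=-9.1659  x^+=2.1270  v^+=1.1015  a^+=-0.1089
step 3: x_pred=3.5908  r=-5.6208  x^+=1.4942  v^+=-0.8309  a^+=-0.8181
step 4: x_pred=-0.5305  r=-0.5695  x^+=-0.7429  v^+=-2.1808  a^+=-0.8900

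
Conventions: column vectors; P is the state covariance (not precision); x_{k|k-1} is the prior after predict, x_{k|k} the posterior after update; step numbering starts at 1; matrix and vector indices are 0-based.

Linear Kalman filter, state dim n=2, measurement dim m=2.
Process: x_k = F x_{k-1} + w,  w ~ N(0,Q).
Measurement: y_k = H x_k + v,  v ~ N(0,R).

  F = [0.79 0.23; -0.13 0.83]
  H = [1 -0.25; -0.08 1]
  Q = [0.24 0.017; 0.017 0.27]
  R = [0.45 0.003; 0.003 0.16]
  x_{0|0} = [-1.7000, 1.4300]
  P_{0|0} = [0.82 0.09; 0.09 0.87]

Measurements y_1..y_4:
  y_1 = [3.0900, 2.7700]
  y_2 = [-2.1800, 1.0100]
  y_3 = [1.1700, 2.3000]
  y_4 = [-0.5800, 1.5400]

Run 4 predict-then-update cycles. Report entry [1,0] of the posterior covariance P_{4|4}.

P_post[1,0] = 0.0315

step 1: x^-=[-1.0141, 1.4079]  P^-=[0.8305 0.1552; 0.1552 0.8638]  S=[1.2569 -0.1211; -0.1211 1.0043]  K=[0.6459 0.1663; 0.0337 0.8518]  nu=[4.4561, 1.2810]  x^+=[2.0771, 2.6493]  P^+=[0.3044 0.0529; 0.0529 0.1406]
step 2: x^-=[2.2502, 1.9289]  P^-=[0.4566 0.0457; 0.0457 0.3606]  S=[0.9063 -0.0771; -0.0771 0.5162]  K=[0.4991 0.0923; 0.0099 0.6929]  nu=[-3.9480, -0.7389]  x^+=[0.2118, 1.3779]  P^+=[0.2336 0.0349; 0.0349 0.1137]
step 3: x^-=[0.4842, 1.1162]  P^-=[0.4045 0.0366; 0.0366 0.3447]  S=[0.8578 -0.0782; -0.0782 0.5015]  K=[0.4683 0.0815; 0.0044 0.6823]  nu=[0.9648, 1.2226]  x^+=[1.0357, 1.9546]  P^+=[0.2190 0.0320; 0.0320 0.1117]
step 4: x^-=[1.2678, 1.4876]  P^-=[0.3942 0.0358; 0.0358 0.3438]  S=[0.8478 -0.0779; -0.0779 0.5006]  K=[0.4618 0.0805; 0.0035 0.6816]  nu=[-1.4758, 0.1538]  x^+=[0.5986, 1.5872]  P^+=[0.2159 0.0315; 0.0315 0.1116]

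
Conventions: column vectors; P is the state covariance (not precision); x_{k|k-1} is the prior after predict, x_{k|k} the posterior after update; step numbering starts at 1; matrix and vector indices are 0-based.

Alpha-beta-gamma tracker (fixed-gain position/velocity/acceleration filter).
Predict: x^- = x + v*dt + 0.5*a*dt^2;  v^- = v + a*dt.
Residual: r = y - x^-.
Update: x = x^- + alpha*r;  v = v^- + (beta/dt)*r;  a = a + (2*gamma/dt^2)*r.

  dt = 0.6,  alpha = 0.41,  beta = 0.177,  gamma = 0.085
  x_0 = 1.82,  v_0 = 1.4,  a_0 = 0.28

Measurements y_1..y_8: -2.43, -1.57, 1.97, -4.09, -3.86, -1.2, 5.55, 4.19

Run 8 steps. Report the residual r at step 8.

resid = 3.6599

step 1: x_pred=2.7104  r=-5.1404  x^+=0.6028  v^+=0.0516  a^+=-2.1474
step 2: x_pred=0.2473  r=-1.8173  x^+=-0.4978  v^+=-1.7730  a^+=-3.0056
step 3: x_pred=-2.1026  r=4.0726  x^+=-0.4328  v^+=-2.3749  a^+=-1.0824
step 4: x_pred=-2.0526  r=-2.0374  x^+=-2.8879  v^+=-3.6253  a^+=-2.0445
step 5: x_pred=-5.4311  r=1.5711  x^+=-4.7870  v^+=-4.3886  a^+=-1.3026
step 6: x_pred=-7.6546  r=6.4546  x^+=-5.0082  v^+=-3.2660  a^+=1.7454
step 7: x_pred=-6.6536  r=12.2036  x^+=-1.6501  v^+=1.3813  a^+=7.5082
step 8: x_pred=0.5301  r=3.6599  x^+=2.0307  v^+=6.9659  a^+=9.2365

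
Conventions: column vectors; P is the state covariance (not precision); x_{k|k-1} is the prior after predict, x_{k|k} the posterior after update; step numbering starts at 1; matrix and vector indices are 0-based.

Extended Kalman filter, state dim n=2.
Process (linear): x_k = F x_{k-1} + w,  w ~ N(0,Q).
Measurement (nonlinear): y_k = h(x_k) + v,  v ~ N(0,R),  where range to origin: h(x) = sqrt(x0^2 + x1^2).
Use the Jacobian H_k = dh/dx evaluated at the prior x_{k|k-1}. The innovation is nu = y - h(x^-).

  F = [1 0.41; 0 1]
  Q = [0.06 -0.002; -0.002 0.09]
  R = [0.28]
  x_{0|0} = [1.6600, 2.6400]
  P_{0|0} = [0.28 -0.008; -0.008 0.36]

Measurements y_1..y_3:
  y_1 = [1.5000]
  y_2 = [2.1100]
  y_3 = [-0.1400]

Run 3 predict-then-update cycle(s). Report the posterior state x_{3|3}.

step 1: x^-=[2.7424, 2.6400]  P^-=[0.3940 0.1376; 0.1376 0.4500]  H_jac=[0.7204 0.6935]  S=[0.8384]  K=[0.4523; 0.4905]  nu=[-2.3066]  x^+=[1.6990, 1.5087]  P^+=[0.2224 -0.0484; -0.0484 0.2483]
step 2: x^-=[2.3176, 1.5087]  P^-=[0.2845 0.0514; 0.0514 0.3383]  H_jac=[0.8381 0.5456]  S=[0.6275]  K=[0.4246; 0.3628]  nu=[-0.6554]  x^+=[2.0393, 1.2709]  P^+=[0.1713 -0.0453; -0.0453 0.2557]
step 3: x^-=[2.5604, 1.2709]  P^-=[0.2372 0.0576; 0.0576 0.3457]  H_jac=[0.8957 0.4446]  S=[0.5845]  K=[0.4073; 0.3512]  nu=[-2.9985]  x^+=[1.3392, 0.2178]  P^+=[0.1402 -0.0260; -0.0260 0.2736]

x_post = [1.3392, 0.2178]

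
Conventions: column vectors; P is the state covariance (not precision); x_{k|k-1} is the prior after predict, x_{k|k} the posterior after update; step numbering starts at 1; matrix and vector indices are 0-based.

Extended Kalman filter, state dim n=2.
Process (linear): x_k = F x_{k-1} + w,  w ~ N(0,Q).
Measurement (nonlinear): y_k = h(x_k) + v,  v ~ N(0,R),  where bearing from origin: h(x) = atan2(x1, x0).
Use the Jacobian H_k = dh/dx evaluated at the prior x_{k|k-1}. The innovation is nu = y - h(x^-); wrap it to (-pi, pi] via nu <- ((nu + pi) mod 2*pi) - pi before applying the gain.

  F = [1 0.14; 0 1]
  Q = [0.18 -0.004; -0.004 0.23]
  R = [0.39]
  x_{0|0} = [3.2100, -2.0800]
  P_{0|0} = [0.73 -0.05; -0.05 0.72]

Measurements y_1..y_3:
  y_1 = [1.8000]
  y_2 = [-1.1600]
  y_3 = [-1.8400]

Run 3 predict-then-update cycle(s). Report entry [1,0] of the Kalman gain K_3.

K[1,0] = 0.6276

step 1: x^-=[2.9188, -2.0800]  P^-=[0.9101 0.0468; 0.0468 0.9500]  H_jac=[0.1619 0.2272]  S=[0.4664]  K=[0.3388; 0.4791]  nu=[2.4191]  x^+=[3.7384, -0.9210]  P^+=[0.8566 -0.0289; -0.0289 0.8429]
step 2: x^-=[3.6095, -0.9210]  P^-=[1.0450 0.0851; 0.0851 1.0729]  H_jac=[0.0664 0.2601]  S=[0.4701]  K=[0.1946; 0.6057]  nu=[-0.9102]  x^+=[3.4323, -1.4722]  P^+=[1.0272 0.0297; 0.0297 0.9005]
step 3: x^-=[3.2262, -1.4722]  P^-=[1.2332 0.1518; 0.1518 1.1305]  H_jac=[0.1171 0.2565]  S=[0.4904]  K=[0.3738; 0.6276]  nu=[-1.4119]  x^+=[2.6985, -2.3583]  P^+=[1.1647 0.0367; 0.0367 0.9373]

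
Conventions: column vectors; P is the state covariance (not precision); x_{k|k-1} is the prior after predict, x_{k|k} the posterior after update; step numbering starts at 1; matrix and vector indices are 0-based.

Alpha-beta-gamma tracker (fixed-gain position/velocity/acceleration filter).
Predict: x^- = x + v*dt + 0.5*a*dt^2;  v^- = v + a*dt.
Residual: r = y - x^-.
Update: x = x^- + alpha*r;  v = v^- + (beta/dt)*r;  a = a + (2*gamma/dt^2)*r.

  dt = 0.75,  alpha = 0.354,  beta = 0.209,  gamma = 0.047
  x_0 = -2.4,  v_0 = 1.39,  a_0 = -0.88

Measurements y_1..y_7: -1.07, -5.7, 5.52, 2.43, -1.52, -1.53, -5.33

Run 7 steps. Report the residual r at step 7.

resid = -5.1150

step 1: x_pred=-1.6050  r=0.5350  x^+=-1.4156  v^+=0.8791  a^+=-0.7906
step 2: x_pred=-0.9787  r=-4.7214  x^+=-2.6500  v^+=-1.0295  a^+=-1.5796
step 3: x_pred=-3.8664  r=9.3864  x^+=-0.5436  v^+=0.4015  a^+=-0.0110
step 4: x_pred=-0.2456  r=2.6756  x^+=0.7015  v^+=1.1388  a^+=0.4361
step 5: x_pred=1.6783  r=-3.1983  x^+=0.5461  v^+=0.5746  a^+=-0.0984
step 6: x_pred=0.9494  r=-2.4794  x^+=0.0717  v^+=-0.1901  a^+=-0.5127
step 7: x_pred=-0.2150  r=-5.1150  x^+=-2.0257  v^+=-1.9999  a^+=-1.3675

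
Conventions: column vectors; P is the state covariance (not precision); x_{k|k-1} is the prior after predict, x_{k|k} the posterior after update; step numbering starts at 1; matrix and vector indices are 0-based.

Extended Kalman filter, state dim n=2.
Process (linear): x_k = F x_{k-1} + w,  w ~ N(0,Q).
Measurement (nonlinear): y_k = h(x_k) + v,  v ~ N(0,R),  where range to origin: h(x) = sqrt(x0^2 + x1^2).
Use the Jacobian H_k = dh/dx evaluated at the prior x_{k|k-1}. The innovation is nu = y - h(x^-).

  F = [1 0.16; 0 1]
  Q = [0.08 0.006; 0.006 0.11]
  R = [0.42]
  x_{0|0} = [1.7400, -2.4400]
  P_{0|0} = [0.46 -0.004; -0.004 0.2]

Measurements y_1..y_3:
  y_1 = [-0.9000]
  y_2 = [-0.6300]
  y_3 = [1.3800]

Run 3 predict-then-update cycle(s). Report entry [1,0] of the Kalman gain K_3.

step 1: x^-=[1.3496, -2.4400]  P^-=[0.5438 0.0340; 0.0340 0.3100]  H_jac=[0.4840 -0.8751]  S=[0.7560]  K=[0.3088; -0.3371]  nu=[-3.6884]  x^+=[0.2105, -1.1968]  P^+=[0.4717 0.1127; 0.1127 0.2241]
step 2: x^-=[0.0190, -1.1968]  P^-=[0.5935 0.1546; 0.1546 0.3341]  H_jac=[0.0159 -0.9999]  S=[0.7493]  K=[-0.1937; -0.4426]  nu=[-1.8269]  x^+=[0.3728, -0.3882]  P^+=[0.5654 0.0903; 0.0903 0.1873]
step 3: x^-=[0.3107, -0.3882]  P^-=[0.6791 0.1263; 0.1263 0.2973]  H_jac=[0.6249 -0.7807]  S=[0.7432]  K=[0.4383; -0.2062]  nu=[0.8828]  x^+=[0.6976, -0.5702]  P^+=[0.5364 0.1935; 0.1935 0.2658]

K[1,0] = -0.2062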